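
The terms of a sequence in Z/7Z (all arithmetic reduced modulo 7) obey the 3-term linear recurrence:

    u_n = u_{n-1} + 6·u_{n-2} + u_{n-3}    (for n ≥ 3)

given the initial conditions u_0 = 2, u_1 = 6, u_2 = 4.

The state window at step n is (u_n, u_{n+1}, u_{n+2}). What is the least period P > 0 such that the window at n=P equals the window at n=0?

4

n=0: window = (2, 6, 4)
n=1: window = (6, 4, 0)
n=2: window = (4, 0, 2)
n=3: window = (0, 2, 6)
n=4: window = (2, 6, 4)
window at n=4 equals window at n=0 → period = 4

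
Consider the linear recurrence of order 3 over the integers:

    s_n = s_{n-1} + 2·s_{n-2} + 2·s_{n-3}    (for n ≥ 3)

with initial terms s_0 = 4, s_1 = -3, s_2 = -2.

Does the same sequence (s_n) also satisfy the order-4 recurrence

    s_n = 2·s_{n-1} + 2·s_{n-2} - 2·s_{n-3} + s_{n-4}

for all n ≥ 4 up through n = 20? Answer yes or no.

Terms s_0..s_20: 4, -3, -2, 0, -10, -14, -34, -82, -178, -410, -930, -2106, -4786, -10858, -24642, -55930, -126930, -288074, -653794, -1483802, -3367538
n=4: candidate gives 6, actual s_4 = -10 ✗

no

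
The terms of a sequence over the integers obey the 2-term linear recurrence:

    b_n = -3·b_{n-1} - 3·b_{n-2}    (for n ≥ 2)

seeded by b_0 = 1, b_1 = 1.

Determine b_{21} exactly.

b_2 = -3·1 + -3·1 = -6
b_3 = -3·-6 + -3·1 = 15
b_4 = -3·15 + -3·-6 = -27
b_5 = -3·-27 + -3·15 = 36
b_6 = -3·36 + -3·-27 = -27
b_7 = -3·-27 + -3·36 = -27
b_8 = -3·-27 + -3·-27 = 162
b_9 = -3·162 + -3·-27 = -405
b_10 = -3·-405 + -3·162 = 729
b_11 = -3·729 + -3·-405 = -972
b_12 = -3·-972 + -3·729 = 729
b_13 = -3·729 + -3·-972 = 729
b_14 = -3·729 + -3·729 = -4374
b_15 = -3·-4374 + -3·729 = 10935
b_16 = -3·10935 + -3·-4374 = -19683
b_17 = -3·-19683 + -3·10935 = 26244
b_18 = -3·26244 + -3·-19683 = -19683
b_19 = -3·-19683 + -3·26244 = -19683
b_20 = -3·-19683 + -3·-19683 = 118098
b_21 = -3·118098 + -3·-19683 = -295245

-295245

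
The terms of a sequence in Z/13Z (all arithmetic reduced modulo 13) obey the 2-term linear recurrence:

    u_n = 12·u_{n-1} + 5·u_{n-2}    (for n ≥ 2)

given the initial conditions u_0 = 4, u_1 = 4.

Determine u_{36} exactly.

u_2 = 12·4 + 5·4 = 3
u_3 = 12·3 + 5·4 = 4
u_4 = 12·4 + 5·3 = 11
u_5 = 12·11 + 5·4 = 9
u_6 = 12·9 + 5·11 = 7
u_7 = 12·7 + 5·9 = 12
u_8 = 12·12 + 5·7 = 10
u_9 = 12·10 + 5·12 = 11
u_10 = 12·11 + 5·10 = 0
u_11 = 12·0 + 5·11 = 3
u_12 = 12·3 + 5·0 = 10
u_13 = 12·10 + 5·3 = 5
u_14 = 12·5 + 5·10 = 6
u_15 = 12·6 + 5·5 = 6
u_16 = 12·6 + 5·6 = 11
u_17 = 12·11 + 5·6 = 6
u_18 = 12·6 + 5·11 = 10
u_19 = 12·10 + 5·6 = 7
u_20 = 12·7 + 5·10 = 4
u_21 = 12·4 + 5·7 = 5
u_22 = 12·5 + 5·4 = 2
u_23 = 12·2 + 5·5 = 10
u_24 = 12·10 + 5·2 = 0
u_25 = 12·0 + 5·10 = 11
u_26 = 12·11 + 5·0 = 2
u_27 = 12·2 + 5·11 = 1
u_28 = 12·1 + 5·2 = 9
u_29 = 12·9 + 5·1 = 9
u_30 = 12·9 + 5·9 = 10
u_31 = 12·10 + 5·9 = 9
u_32 = 12·9 + 5·10 = 2
u_33 = 12·2 + 5·9 = 4
u_34 = 12·4 + 5·2 = 6
u_35 = 12·6 + 5·4 = 1
u_36 = 12·1 + 5·6 = 3

3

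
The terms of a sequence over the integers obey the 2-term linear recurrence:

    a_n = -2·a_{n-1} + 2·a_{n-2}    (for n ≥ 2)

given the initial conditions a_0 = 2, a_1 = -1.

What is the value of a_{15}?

-2508416

a_2 = -2·-1 + 2·2 = 6
a_3 = -2·6 + 2·-1 = -14
a_4 = -2·-14 + 2·6 = 40
a_5 = -2·40 + 2·-14 = -108
a_6 = -2·-108 + 2·40 = 296
a_7 = -2·296 + 2·-108 = -808
a_8 = -2·-808 + 2·296 = 2208
a_9 = -2·2208 + 2·-808 = -6032
a_10 = -2·-6032 + 2·2208 = 16480
a_11 = -2·16480 + 2·-6032 = -45024
a_12 = -2·-45024 + 2·16480 = 123008
a_13 = -2·123008 + 2·-45024 = -336064
a_14 = -2·-336064 + 2·123008 = 918144
a_15 = -2·918144 + 2·-336064 = -2508416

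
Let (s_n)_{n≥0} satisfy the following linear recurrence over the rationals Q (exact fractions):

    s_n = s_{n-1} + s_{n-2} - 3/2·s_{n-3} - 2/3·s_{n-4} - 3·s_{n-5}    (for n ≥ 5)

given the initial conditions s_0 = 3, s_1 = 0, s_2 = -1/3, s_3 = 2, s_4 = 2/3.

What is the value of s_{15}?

s_5 = 1·2/3 + 1·2 + -3/2·-1/3 + -2/3·0 + -3·3 = -35/6
s_6 = 1·-35/6 + 1·2/3 + -3/2·2 + -2/3·-1/3 + -3·0 = -143/18
s_7 = 1·-143/18 + 1·-35/6 + -3/2·2/3 + -2/3·2 + -3·-1/3 = -136/9
s_8 = 1·-136/9 + 1·-143/18 + -3/2·-35/6 + -2/3·2/3 + -3·2 = -83/4
s_9 = 1·-83/4 + 1·-136/9 + -3/2·-143/18 + -2/3·-35/6 + -3·2/3 = -397/18
s_10 = 1·-397/18 + 1·-83/4 + -3/2·-136/9 + -2/3·-143/18 + -3·-35/6 = 287/108
s_11 = 1·287/108 + 1·-397/18 + -3/2·-83/4 + -2/3·-136/9 + -3·-143/18 = 9857/216
s_12 = 1·9857/216 + 1·287/108 + -3/2·-397/18 + -2/3·-83/4 + -3·-136/9 = 3373/24
s_13 = 1·3373/24 + 1·9857/216 + -3/2·287/108 + -2/3·-397/18 + -3·-83/4 = 55975/216
s_14 = 1·55975/216 + 1·3373/24 + -3/2·9857/216 + -2/3·287/108 + -3·-397/18 = 512735/1296
s_15 = 1·512735/1296 + 1·55975/216 + -3/2·3373/24 + -2/3·9857/216 + -3·287/108 = 43801/108

43801/108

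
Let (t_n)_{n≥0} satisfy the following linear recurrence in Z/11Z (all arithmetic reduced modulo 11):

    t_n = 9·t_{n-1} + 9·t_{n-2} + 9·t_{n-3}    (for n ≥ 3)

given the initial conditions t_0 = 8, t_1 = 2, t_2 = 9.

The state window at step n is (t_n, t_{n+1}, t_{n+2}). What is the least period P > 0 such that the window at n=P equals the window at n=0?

110

n=0: window = (8, 2, 9)
n=1: window = (2, 9, 6)
n=2: window = (9, 6, 10)
n=3: window = (6, 10, 5)
n=4: window = (10, 5, 2)
n=5: window = (5, 2, 10)
n=6: window = (2, 10, 10)
n=7: window = (10, 10, 0)
n=8: window = (10, 0, 4)
n=9: window = (0, 4, 5)
n=10: window = (4, 5, 4)
n=11: window = (5, 4, 7)
n=12: window = (4, 7, 1)
n=13: window = (7, 1, 9)
n=14: window = (1, 9, 10)
n=15: window = (9, 10, 4)
n=16: window = (10, 4, 9)
n=17: window = (4, 9, 9)
n=18: window = (9, 9, 0)
n=19: window = (9, 0, 8)
n=20: window = (0, 8, 10)
n=21: window = (8, 10, 8)
n=22: window = (10, 8, 3)
n=23: window = (8, 3, 2)
n=24: window = (3, 2, 7)
n=25: window = (2, 7, 9)
n=26: window = (7, 9, 8)
n=27: window = (9, 8, 7)
n=28: window = (8, 7, 7)
n=29: window = (7, 7, 0)
n=30: window = (7, 0, 5)
n=31: window = (0, 5, 9)
n=32: window = (5, 9, 5)
n=33: window = (9, 5, 6)
n=34: window = (5, 6, 4)
n=35: window = (6, 4, 3)
n=36: window = (4, 3, 7)
n=37: window = (3, 7, 5)
n=38: window = (7, 5, 3)
n=39: window = (5, 3, 3)
n=40: window = (3, 3, 0)
…
n=108: window = (0, 2, 8)
n=109: window = (2, 8, 2)
n=110: window = (8, 2, 9)
window at n=110 equals window at n=0 → period = 110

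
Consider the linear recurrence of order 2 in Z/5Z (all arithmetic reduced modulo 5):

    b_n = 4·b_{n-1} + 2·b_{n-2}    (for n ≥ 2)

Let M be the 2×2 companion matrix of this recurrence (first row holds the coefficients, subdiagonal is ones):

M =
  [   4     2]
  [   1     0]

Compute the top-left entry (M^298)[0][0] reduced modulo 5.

(M^298)[0][0] is the top entry after applying M 298 times to the unit state (1, 0). Equivalently it is h_{299} for the auxiliary sequence (h_n) obeying the same recurrence with h_1 = 1 and h_i = 0 for 0 ≤ i < 1:
h_2 = 4·1 + 2·0 = 4
h_3 = 4·4 + 2·1 = 3
h_4 = 4·3 + 2·4 = 0
h_5 = 4·0 + 2·3 = 1
(h_4, h_5) = (0, 1) = (h_0, h_1), so the sequence has period 4.
299 ≡ 3 (mod 4), hence h_299 = h_3 = 3.

3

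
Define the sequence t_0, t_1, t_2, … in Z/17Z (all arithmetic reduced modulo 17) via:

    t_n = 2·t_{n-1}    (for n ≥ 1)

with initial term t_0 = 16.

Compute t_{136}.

16

t_1 = 2·16 = 15
t_2 = 2·15 = 13
t_3 = 2·13 = 9
t_4 = 2·9 = 1
t_5 = 2·1 = 2
t_6 = 2·2 = 4
t_7 = 2·4 = 8
t_8 = 2·8 = 16
(t_8) = (16) = (t_0), so the sequence has period 8.
136 ≡ 0 (mod 8), hence t_136 = t_0 = 16.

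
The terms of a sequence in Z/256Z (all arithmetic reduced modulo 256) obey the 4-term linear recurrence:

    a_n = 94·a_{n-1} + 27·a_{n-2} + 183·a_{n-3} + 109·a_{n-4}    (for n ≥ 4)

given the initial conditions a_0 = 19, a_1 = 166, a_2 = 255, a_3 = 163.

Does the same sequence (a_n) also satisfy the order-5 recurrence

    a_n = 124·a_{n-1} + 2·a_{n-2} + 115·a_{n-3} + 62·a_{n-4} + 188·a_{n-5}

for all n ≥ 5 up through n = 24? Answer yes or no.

no

Terms a_0..a_24: 19, 166, 255, 163, 128, 40, 72, 143, 50, 241, 165, 162, 116, 62, 15, 242, 39, 247, 48, 152, 12, 235, 166, 9, 233
n=5: candidate gives 251, actual a_5 = 40 ✗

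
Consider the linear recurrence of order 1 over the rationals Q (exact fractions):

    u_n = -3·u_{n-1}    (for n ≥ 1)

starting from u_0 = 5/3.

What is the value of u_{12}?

885735

u_1 = -3·5/3 = -5
u_2 = -3·-5 = 15
u_3 = -3·15 = -45
u_4 = -3·-45 = 135
u_5 = -3·135 = -405
u_6 = -3·-405 = 1215
u_7 = -3·1215 = -3645
u_8 = -3·-3645 = 10935
u_9 = -3·10935 = -32805
u_10 = -3·-32805 = 98415
u_11 = -3·98415 = -295245
u_12 = -3·-295245 = 885735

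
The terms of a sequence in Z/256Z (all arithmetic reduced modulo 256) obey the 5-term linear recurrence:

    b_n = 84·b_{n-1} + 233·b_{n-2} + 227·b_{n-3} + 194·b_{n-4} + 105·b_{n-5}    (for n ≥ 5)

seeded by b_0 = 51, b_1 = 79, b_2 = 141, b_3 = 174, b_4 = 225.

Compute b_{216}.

b_5 = 84·225 + 233·174 + 227·141 + 194·79 + 105·51 = 2
b_6 = 84·2 + 233·225 + 227·174 + 194·141 + 105·79 = 252
b_7 = 84·252 + 233·2 + 227·225 + 194·174 + 105·141 = 182
b_8 = 84·182 + 233·252 + 227·2 + 194·225 + 105·174 = 186
b_9 = 84·186 + 233·182 + 227·252 + 194·2 + 105·225 = 239
b_10 = 84·239 + 233·186 + 227·182 + 194·252 + 105·2 = 226
Continuing the recurrence:
  b_11 = 229;  b_12 = 93;  b_13 = 191;  b_14 = 171;  b_15 = 166;  b_16 = 223
  b_17 = 198;  b_18 = 14;  b_19 = 122;  b_20 = 108;  b_21 = 103;  b_22 = 24
  b_23 = 149;  b_24 = 243;  b_25 = 251;  b_26 = 21;  b_27 = 146;  b_28 = 217
  b_29 = 150;  b_30 = 12;  b_31 = 34;  b_32 = 106;  b_33 = 11;  b_34 = 218
  b_35 = 57;  b_36 = 37;  b_37 = 35;  b_38 = 107;  b_39 = 98;  b_40 = 255
  b_41 = 114;  b_42 = 214;  b_43 = 62;  b_44 = 164;  b_45 = 251;  b_46 = 136
  b_47 = 65;  b_48 = 99;  b_49 = 183;  b_50 = 205;  b_51 = 166;  b_52 = 1
  b_53 = 122;  b_54 = 140;  b_55 = 190;  b_56 = 202;  b_57 = 55;  b_58 = 130
  b_59 = 61;  b_60 = 29;  b_61 = 215;  b_62 = 27;  b_63 = 206;  b_64 = 207
  b_65 = 46;  b_66 = 206;  b_67 = 50;  b_68 = 12;  b_69 = 223;  b_70 = 104
  b_71 = 29;  b_72 = 131;  b_73 = 131;  b_74 = 53;  b_75 = 106;  b_76 = 89
  b_77 = 174;  b_78 = 252;  b_79 = 10;  b_80 = 218;  b_81 = 115;  b_82 = 90
  b_83 = 113;  b_84 = 69;  b_85 = 219;  b_86 = 59;  b_87 = 106;  b_88 = 79
  b_89 = 250;  b_90 = 118;  b_91 = 214;  b_92 = 164;  b_93 = 19;  b_94 = 56
  b_95 = 169;  b_96 = 83;  b_97 = 95;  b_98 = 205;  b_99 = 94;  b_100 = 225
  b_101 = 50;  b_102 = 220;  b_103 = 134;  b_104 = 154;  b_105 = 191;  b_106 = 226
  b_107 = 85;  b_108 = 157;  b_109 = 47;  b_110 = 75;  b_111 = 182;  b_112 = 127
  b_113 = 214;  b_114 = 78;  b_115 = 170;  b_116 = 108;  b_117 = 151;  b_118 = 120
  b_119 = 101;  b_120 = 211;  b_121 = 75;  b_122 = 21;  b_123 = 2;  b_124 = 153
  b_125 = 6;  b_126 = 172;  b_127 = 178;  b_128 = 10;  b_129 = 27;  b_130 = 154
  b_131 = 105;  b_132 = 37;  b_133 = 211;  b_134 = 203;  b_135 = 50;  b_136 = 95
  b_137 = 194;  b_138 = 214;  b_139 = 46;  b_140 = 100;  b_141 = 107;  b_142 = 168
  b_143 = 209;  b_144 = 3;  b_145 = 71;  b_146 = 141;  b_147 = 214;  b_148 = 129
  b_149 = 42;  b_150 = 236;  b_151 = 14;  b_152 = 42;  b_153 = 135;  b_154 = 2
  b_155 = 45;  b_156 = 221;  b_157 = 199;  b_158 = 59;  b_159 = 94;  b_160 = 239
  b_161 = 190;  b_162 = 142;  b_163 = 226;  b_164 = 140;  b_165 = 143;  b_166 = 72
  b_167 = 109;  b_168 = 227;  b_169 = 83;  b_170 = 181;  b_171 = 90;  b_172 = 153
  b_173 = 158;  b_174 = 28;  b_175 = 26;  b_176 = 250;  b_177 = 3;  b_178 = 154
  b_179 = 33;  b_180 = 197;  b_181 = 11;  b_182 = 27;  b_183 = 186;  b_184 = 47
  b_185 = 202;  b_186 = 246;  b_187 = 70;  b_188 = 228;  b_189 = 3;  b_190 = 216
  b_191 = 185;  b_192 = 115;  b_193 = 111;  b_194 = 13;  b_195 = 14;  b_196 = 225
  b_197 = 98;  b_198 = 188;  b_199 = 86;  b_200 = 122;  b_201 = 143;  b_202 = 226
  b_203 = 197;  b_204 = 221;  b_205 = 159;  b_206 = 235;  b_207 = 198;  b_208 = 31
  b_209 = 230;  b_210 = 142;  b_211 = 218;  b_212 = 108;  b_213 = 199;  b_214 = 216
b_215 = 84·216 + 233·199 + 227·108 + 194·218 + 105·142 = 53
b_216 = 84·53 + 233·216 + 227·199 + 194·108 + 105·218 = 179

179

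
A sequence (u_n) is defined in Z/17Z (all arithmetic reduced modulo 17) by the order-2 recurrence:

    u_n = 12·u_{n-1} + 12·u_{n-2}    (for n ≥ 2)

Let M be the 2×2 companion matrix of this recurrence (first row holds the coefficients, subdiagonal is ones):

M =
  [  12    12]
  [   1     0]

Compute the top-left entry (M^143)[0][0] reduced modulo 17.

0

(M^143)[0][0] is the top entry after applying M 143 times to the unit state (1, 0). Equivalently it is h_{144} for the auxiliary sequence (h_n) obeying the same recurrence with h_1 = 1 and h_i = 0 for 0 ≤ i < 1:
h_2 = 12·1 + 12·0 = 12
h_3 = 12·12 + 12·1 = 3
h_4 = 12·3 + 12·12 = 10
h_5 = 12·10 + 12·3 = 3
h_6 = 12·3 + 12·10 = 3
h_7 = 12·3 + 12·3 = 4
h_8 = 12·4 + 12·3 = 16
h_9 = 12·16 + 12·4 = 2
h_10 = 12·2 + 12·16 = 12
h_11 = 12·12 + 12·2 = 15
h_12 = 12·15 + 12·12 = 1
h_13 = 12·1 + 12·15 = 5
h_14 = 12·5 + 12·1 = 4
h_15 = 12·4 + 12·5 = 6
h_16 = 12·6 + 12·4 = 1
h_17 = 12·1 + 12·6 = 16
h_18 = 12·16 + 12·1 = 0
h_19 = 12·0 + 12·16 = 5
h_20 = 12·5 + 12·0 = 9
h_21 = 12·9 + 12·5 = 15
h_22 = 12·15 + 12·9 = 16
h_23 = 12·16 + 12·15 = 15
h_24 = 12·15 + 12·16 = 15
h_25 = 12·15 + 12·15 = 3
h_26 = 12·3 + 12·15 = 12
h_27 = 12·12 + 12·3 = 10
h_28 = 12·10 + 12·12 = 9
h_29 = 12·9 + 12·10 = 7
h_30 = 12·7 + 12·9 = 5
h_31 = 12·5 + 12·7 = 8
h_32 = 12·8 + 12·5 = 3
h_33 = 12·3 + 12·8 = 13
h_34 = 12·13 + 12·3 = 5
h_35 = 12·5 + 12·13 = 12
h_36 = 12·12 + 12·5 = 0
h_37 = 12·0 + 12·12 = 8
h_38 = 12·8 + 12·0 = 11
h_39 = 12·11 + 12·8 = 7
h_40 = 12·7 + 12·11 = 12
h_41 = 12·12 + 12·7 = 7
h_42 = 12·7 + 12·12 = 7
h_43 = 12·7 + 12·7 = 15
h_44 = 12·15 + 12·7 = 9
h_45 = 12·9 + 12·15 = 16
h_46 = 12·16 + 12·9 = 11
h_47 = 12·11 + 12·16 = 1
h_48 = 12·1 + 12·11 = 8
h_49 = 12·8 + 12·1 = 6
h_50 = 12·6 + 12·8 = 15
h_51 = 12·15 + 12·6 = 14
h_52 = 12·14 + 12·15 = 8
h_53 = 12·8 + 12·14 = 9
h_54 = 12·9 + 12·8 = 0
h_55 = 12·0 + 12·9 = 6
h_56 = 12·6 + 12·0 = 4
h_57 = 12·4 + 12·6 = 1
h_58 = 12·1 + 12·4 = 9
h_59 = 12·9 + 12·1 = 1
h_60 = 12·1 + 12·9 = 1
h_61 = 12·1 + 12·1 = 7
h_62 = 12·7 + 12·1 = 11
h_63 = 12·11 + 12·7 = 12
h_64 = 12·12 + 12·11 = 4
h_65 = 12·4 + 12·12 = 5
h_66 = 12·5 + 12·4 = 6
h_67 = 12·6 + 12·5 = 13
h_68 = 12·13 + 12·6 = 7
h_69 = 12·7 + 12·13 = 2
h_70 = 12·2 + 12·7 = 6
h_71 = 12·6 + 12·2 = 11
h_72 = 12·11 + 12·6 = 0
h_73 = 12·0 + 12·11 = 13
h_74 = 12·13 + 12·0 = 3
h_75 = 12·3 + 12·13 = 5
h_76 = 12·5 + 12·3 = 11
h_77 = 12·11 + 12·5 = 5
h_78 = 12·5 + 12·11 = 5
h_79 = 12·5 + 12·5 = 1
h_80 = 12·1 + 12·5 = 4
h_81 = 12·4 + 12·1 = 9
h_82 = 12·9 + 12·4 = 3
h_83 = 12·3 + 12·9 = 8
h_84 = 12·8 + 12·3 = 13
h_85 = 12·13 + 12·8 = 14
h_86 = 12·14 + 12·13 = 1
h_87 = 12·1 + 12·14 = 10
h_88 = 12·10 + 12·1 = 13
h_89 = 12·13 + 12·10 = 4
h_90 = 12·4 + 12·13 = 0
h_91 = 12·0 + 12·4 = 14
h_92 = 12·14 + 12·0 = 15
h_93 = 12·15 + 12·14 = 8
h_94 = 12·8 + 12·15 = 4
h_95 = 12·4 + 12·8 = 8
h_96 = 12·8 + 12·4 = 8
h_97 = 12·8 + 12·8 = 5
h_98 = 12·5 + 12·8 = 3
h_99 = 12·3 + 12·5 = 11
h_100 = 12·11 + 12·3 = 15
h_101 = 12·15 + 12·11 = 6
h_102 = 12·6 + 12·15 = 14
h_103 = 12·14 + 12·6 = 2
h_104 = 12·2 + 12·14 = 5
h_105 = 12·5 + 12·2 = 16
h_106 = 12·16 + 12·5 = 14
h_107 = 12·14 + 12·16 = 3
h_108 = 12·3 + 12·14 = 0
h_109 = 12·0 + 12·3 = 2
h_110 = 12·2 + 12·0 = 7
h_111 = 12·7 + 12·2 = 6
h_112 = 12·6 + 12·7 = 3
h_113 = 12·3 + 12·6 = 6
h_114 = 12·6 + 12·3 = 6
h_115 = 12·6 + 12·6 = 8
h_116 = 12·8 + 12·6 = 15
h_117 = 12·15 + 12·8 = 4
h_118 = 12·4 + 12·15 = 7
h_119 = 12·7 + 12·4 = 13
h_120 = 12·13 + 12·7 = 2
h_121 = 12·2 + 12·13 = 10
h_122 = 12·10 + 12·2 = 8
h_123 = 12·8 + 12·10 = 12
h_124 = 12·12 + 12·8 = 2
h_125 = 12·2 + 12·12 = 15
h_126 = 12·15 + 12·2 = 0
h_127 = 12·0 + 12·15 = 10
h_128 = 12·10 + 12·0 = 1
h_129 = 12·1 + 12·10 = 13
h_130 = 12·13 + 12·1 = 15
h_131 = 12·15 + 12·13 = 13
h_132 = 12·13 + 12·15 = 13
h_133 = 12·13 + 12·13 = 6
h_134 = 12·6 + 12·13 = 7
h_135 = 12·7 + 12·6 = 3
h_136 = 12·3 + 12·7 = 1
h_137 = 12·1 + 12·3 = 14
h_138 = 12·14 + 12·1 = 10
h_139 = 12·10 + 12·14 = 16
h_140 = 12·16 + 12·10 = 6
h_141 = 12·6 + 12·16 = 9
h_142 = 12·9 + 12·6 = 10
h_143 = 12·10 + 12·9 = 7
h_144 = 12·7 + 12·10 = 0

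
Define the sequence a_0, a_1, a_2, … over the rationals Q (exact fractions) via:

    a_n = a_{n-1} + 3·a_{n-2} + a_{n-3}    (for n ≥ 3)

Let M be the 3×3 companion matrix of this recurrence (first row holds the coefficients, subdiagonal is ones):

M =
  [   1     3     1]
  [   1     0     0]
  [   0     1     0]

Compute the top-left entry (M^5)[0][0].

49

(M^5)[0][0] is the top entry after applying M 5 times to the unit state (1, 0, 0). Equivalently it is h_{7} for the auxiliary sequence (h_n) obeying the same recurrence with h_2 = 1 and h_i = 0 for 0 ≤ i < 2:
h_3 = 1·1 + 3·0 + 1·0 = 1
h_4 = 1·1 + 3·1 + 1·0 = 4
h_5 = 1·4 + 3·1 + 1·1 = 8
h_6 = 1·8 + 3·4 + 1·1 = 21
h_7 = 1·21 + 3·8 + 1·4 = 49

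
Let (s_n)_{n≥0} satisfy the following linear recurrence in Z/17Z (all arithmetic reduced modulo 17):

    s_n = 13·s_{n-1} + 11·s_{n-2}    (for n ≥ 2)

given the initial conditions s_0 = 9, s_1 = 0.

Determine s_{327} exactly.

15

s_2 = 13·0 + 11·9 = 14
s_3 = 13·14 + 11·0 = 12
s_4 = 13·12 + 11·14 = 4
s_5 = 13·4 + 11·12 = 14
s_6 = 13·14 + 11·4 = 5
s_7 = 13·5 + 11·14 = 15
s_8 = 13·15 + 11·5 = 12
s_9 = 13·12 + 11·15 = 15
s_10 = 13·15 + 11·12 = 4
s_11 = 13·4 + 11·15 = 13
s_12 = 13·13 + 11·4 = 9
s_13 = 13·9 + 11·13 = 5
s_14 = 13·5 + 11·9 = 11
s_15 = 13·11 + 11·5 = 11
s_16 = 13·11 + 11·11 = 9
s_17 = 13·9 + 11·11 = 0
(s_16, s_17) = (9, 0) = (s_0, s_1), so the sequence has period 16.
327 ≡ 7 (mod 16), hence s_327 = s_7 = 15.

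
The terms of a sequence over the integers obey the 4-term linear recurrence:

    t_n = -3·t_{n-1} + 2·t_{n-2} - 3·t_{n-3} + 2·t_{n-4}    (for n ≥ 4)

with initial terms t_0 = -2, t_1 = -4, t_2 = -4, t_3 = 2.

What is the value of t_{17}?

t_4 = -3·2 + 2·-4 + -3·-4 + 2·-2 = -6
t_5 = -3·-6 + 2·2 + -3·-4 + 2·-4 = 26
t_6 = -3·26 + 2·-6 + -3·2 + 2·-4 = -104
t_7 = -3·-104 + 2·26 + -3·-6 + 2·2 = 386
t_8 = -3·386 + 2·-104 + -3·26 + 2·-6 = -1456
t_9 = -3·-1456 + 2·386 + -3·-104 + 2·26 = 5504
t_10 = -3·5504 + 2·-1456 + -3·386 + 2·-104 = -20790
t_11 = -3·-20790 + 2·5504 + -3·-1456 + 2·386 = 78518
t_12 = -3·78518 + 2·-20790 + -3·5504 + 2·-1456 = -296558
t_13 = -3·-296558 + 2·78518 + -3·-20790 + 2·5504 = 1120088
t_14 = -3·1120088 + 2·-296558 + -3·78518 + 2·-20790 = -4230514
t_15 = -3·-4230514 + 2·1120088 + -3·-296558 + 2·78518 = 15978428
t_16 = -3·15978428 + 2·-4230514 + -3·1120088 + 2·-296558 = -60349692
t_17 = -3·-60349692 + 2·15978428 + -3·-4230514 + 2·1120088 = 227937650

227937650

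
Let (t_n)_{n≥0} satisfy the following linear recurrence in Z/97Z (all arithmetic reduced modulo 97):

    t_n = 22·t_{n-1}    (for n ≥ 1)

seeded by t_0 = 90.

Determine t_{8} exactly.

t_1 = 22·90 = 40
t_2 = 22·40 = 7
t_3 = 22·7 = 57
t_4 = 22·57 = 90
(t_4) = (90) = (t_0), so the sequence has period 4.
8 ≡ 0 (mod 4), hence t_8 = t_0 = 90.

90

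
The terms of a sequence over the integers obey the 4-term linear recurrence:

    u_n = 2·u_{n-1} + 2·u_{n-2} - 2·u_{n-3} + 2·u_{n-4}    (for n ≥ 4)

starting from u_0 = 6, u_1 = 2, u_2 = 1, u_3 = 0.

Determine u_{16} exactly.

837024

u_4 = 2·0 + 2·1 + -2·2 + 2·6 = 10
u_5 = 2·10 + 2·0 + -2·1 + 2·2 = 22
u_6 = 2·22 + 2·10 + -2·0 + 2·1 = 66
u_7 = 2·66 + 2·22 + -2·10 + 2·0 = 156
u_8 = 2·156 + 2·66 + -2·22 + 2·10 = 420
u_9 = 2·420 + 2·156 + -2·66 + 2·22 = 1064
u_10 = 2·1064 + 2·420 + -2·156 + 2·66 = 2788
u_11 = 2·2788 + 2·1064 + -2·420 + 2·156 = 7176
u_12 = 2·7176 + 2·2788 + -2·1064 + 2·420 = 18640
u_13 = 2·18640 + 2·7176 + -2·2788 + 2·1064 = 48184
u_14 = 2·48184 + 2·18640 + -2·7176 + 2·2788 = 124872
u_15 = 2·124872 + 2·48184 + -2·18640 + 2·7176 = 323184
u_16 = 2·323184 + 2·124872 + -2·48184 + 2·18640 = 837024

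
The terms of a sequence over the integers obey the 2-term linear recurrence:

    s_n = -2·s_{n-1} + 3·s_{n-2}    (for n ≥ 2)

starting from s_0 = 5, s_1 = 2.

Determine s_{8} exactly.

4925

s_2 = -2·2 + 3·5 = 11
s_3 = -2·11 + 3·2 = -16
s_4 = -2·-16 + 3·11 = 65
s_5 = -2·65 + 3·-16 = -178
s_6 = -2·-178 + 3·65 = 551
s_7 = -2·551 + 3·-178 = -1636
s_8 = -2·-1636 + 3·551 = 4925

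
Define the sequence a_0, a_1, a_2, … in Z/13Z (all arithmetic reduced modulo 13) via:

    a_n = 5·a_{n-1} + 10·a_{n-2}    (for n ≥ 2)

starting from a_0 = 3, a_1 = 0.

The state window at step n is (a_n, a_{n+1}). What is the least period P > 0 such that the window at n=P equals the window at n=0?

n=0: window = (3, 0)
n=1: window = (0, 4)
n=2: window = (4, 7)
n=3: window = (7, 10)
n=4: window = (10, 3)
n=5: window = (3, 11)
n=6: window = (11, 7)
n=7: window = (7, 2)
n=8: window = (2, 2)
n=9: window = (2, 4)
n=10: window = (4, 1)
n=11: window = (1, 6)
n=12: window = (6, 1)
n=13: window = (1, 0)
n=14: window = (0, 10)
n=15: window = (10, 11)
n=16: window = (11, 12)
n=17: window = (12, 1)
n=18: window = (1, 8)
n=19: window = (8, 11)
n=20: window = (11, 5)
n=21: window = (5, 5)
n=22: window = (5, 10)
n=23: window = (10, 9)
n=24: window = (9, 2)
n=25: window = (2, 9)
n=26: window = (9, 0)
n=27: window = (0, 12)
n=28: window = (12, 8)
n=29: window = (8, 4)
n=30: window = (4, 9)
n=31: window = (9, 7)
n=32: window = (7, 8)
n=33: window = (8, 6)
n=34: window = (6, 6)
n=35: window = (6, 12)
n=36: window = (12, 3)
n=37: window = (3, 5)
n=38: window = (5, 3)
n=39: window = (3, 0)
window at n=39 equals window at n=0 → period = 39

39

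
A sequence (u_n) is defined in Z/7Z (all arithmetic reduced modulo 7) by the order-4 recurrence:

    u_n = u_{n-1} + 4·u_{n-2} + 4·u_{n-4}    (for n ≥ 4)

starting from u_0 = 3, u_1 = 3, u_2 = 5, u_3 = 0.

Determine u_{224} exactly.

3

u_4 = 1·0 + 4·5 + 0·3 + 4·3 = 4
u_5 = 1·4 + 4·0 + 0·5 + 4·3 = 2
u_6 = 1·2 + 4·4 + 0·0 + 4·5 = 3
u_7 = 1·3 + 4·2 + 0·4 + 4·0 = 4
u_8 = 1·4 + 4·3 + 0·2 + 4·4 = 4
u_9 = 1·4 + 4·4 + 0·3 + 4·2 = 0
Continuing the recurrence:
  u_10 = 0;  u_11 = 2;  u_12 = 4;  u_13 = 5;  u_14 = 0;  u_15 = 0
  u_16 = 2;  u_17 = 1;  u_18 = 2;  u_19 = 6;  u_20 = 1;  u_21 = 1
  u_22 = 6;  u_23 = 6;  u_24 = 6;  u_25 = 6;  u_26 = 5;  u_27 = 4
  u_28 = 6;  u_29 = 4;  u_30 = 6;  u_31 = 3;  u_32 = 2;  u_33 = 2
  u_34 = 6;  u_35 = 5;  u_36 = 2;  u_37 = 2;  u_38 = 6;  u_39 = 6
  u_40 = 3;  u_41 = 0;  u_42 = 1;  u_43 = 4;  u_44 = 6;  u_45 = 1
  u_46 = 1;  u_47 = 0;  u_48 = 0;  u_49 = 4;  u_50 = 1;  u_51 = 3
  u_52 = 0;  u_53 = 0;  u_54 = 4;  u_55 = 2;  u_56 = 4;  u_57 = 5
  u_58 = 2;  u_59 = 2;  u_60 = 5;  u_61 = 5;  u_62 = 5;  u_63 = 5
  u_64 = 3;  u_65 = 1;  u_66 = 5;  u_67 = 1;  u_68 = 5;  u_69 = 6
  u_70 = 4;  u_71 = 4;  u_72 = 5;  u_73 = 3;  u_74 = 4;  u_75 = 4
  u_76 = 5;  u_77 = 5;  u_78 = 6;  u_79 = 0;  u_80 = 2;  u_81 = 1
  u_82 = 5;  u_83 = 2;  u_84 = 2;  u_85 = 0;  u_86 = 0;  u_87 = 1
  u_88 = 2;  u_89 = 6;  u_90 = 0;  u_91 = 0;  u_92 = 1;  u_93 = 4
  u_94 = 1;  u_95 = 3;  u_96 = 4;  u_97 = 4;  u_98 = 3;  u_99 = 3
  u_100 = 3;  u_101 = 3;  u_102 = 6;  u_103 = 2;  u_104 = 3;  u_105 = 2
  u_106 = 3;  u_107 = 5;  u_108 = 1;  u_109 = 1;  u_110 = 3;  u_111 = 6
  u_112 = 1;  u_113 = 1;  u_114 = 3;  u_115 = 3;  u_116 = 5;  u_117 = 0
  u_118 = 4;  u_119 = 2;  u_120 = 3;  u_121 = 4;  u_122 = 4;  u_123 = 0
  u_124 = 0;  u_125 = 2;  u_126 = 4;  u_127 = 5;  u_128 = 0;  u_129 = 0
  u_130 = 2;  u_131 = 1;  u_132 = 2;  u_133 = 6;  u_134 = 1;  u_135 = 1
  u_136 = 6;  u_137 = 6;  u_138 = 6;  u_139 = 6;  u_140 = 5;  u_141 = 4
  u_142 = 6;  u_143 = 4;  u_144 = 6;  u_145 = 3;  u_146 = 2;  u_147 = 2
  u_148 = 6;  u_149 = 5;  u_150 = 2;  u_151 = 2;  u_152 = 6;  u_153 = 6
  u_154 = 3;  u_155 = 0;  u_156 = 1;  u_157 = 4;  u_158 = 6;  u_159 = 1
  u_160 = 1;  u_161 = 0;  u_162 = 0;  u_163 = 4;  u_164 = 1;  u_165 = 3
  u_166 = 0;  u_167 = 0;  u_168 = 4;  u_169 = 2;  u_170 = 4;  u_171 = 5
  u_172 = 2;  u_173 = 2;  u_174 = 5;  u_175 = 5;  u_176 = 5;  u_177 = 5
  u_178 = 3;  u_179 = 1;  u_180 = 5;  u_181 = 1;  u_182 = 5;  u_183 = 6
  u_184 = 4;  u_185 = 4;  u_186 = 5;  u_187 = 3;  u_188 = 4;  u_189 = 4
  u_190 = 5;  u_191 = 5;  u_192 = 6;  u_193 = 0;  u_194 = 2;  u_195 = 1
  u_196 = 5;  u_197 = 2;  u_198 = 2;  u_199 = 0;  u_200 = 0;  u_201 = 1
  u_202 = 2;  u_203 = 6;  u_204 = 0;  u_205 = 0;  u_206 = 1;  u_207 = 4
  u_208 = 1;  u_209 = 3;  u_210 = 4;  u_211 = 4;  u_212 = 3;  u_213 = 3
  u_214 = 3;  u_215 = 3;  u_216 = 6;  u_217 = 2;  u_218 = 3;  u_219 = 2
  u_220 = 3;  u_221 = 5;  u_222 = 1
u_223 = 1·1 + 4·5 + 0·3 + 4·2 = 1
u_224 = 1·1 + 4·1 + 0·5 + 4·3 = 3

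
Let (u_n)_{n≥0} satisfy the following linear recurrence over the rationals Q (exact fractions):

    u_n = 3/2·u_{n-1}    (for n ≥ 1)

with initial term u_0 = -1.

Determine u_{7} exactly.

-2187/128

u_1 = 3/2·-1 = -3/2
u_2 = 3/2·-3/2 = -9/4
u_3 = 3/2·-9/4 = -27/8
u_4 = 3/2·-27/8 = -81/16
u_5 = 3/2·-81/16 = -243/32
u_6 = 3/2·-243/32 = -729/64
u_7 = 3/2·-729/64 = -2187/128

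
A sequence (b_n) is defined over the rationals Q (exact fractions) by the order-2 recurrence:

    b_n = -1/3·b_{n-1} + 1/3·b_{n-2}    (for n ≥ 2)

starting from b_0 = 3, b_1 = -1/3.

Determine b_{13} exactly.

b_2 = -1/3·-1/3 + 1/3·3 = 10/9
b_3 = -1/3·10/9 + 1/3·-1/3 = -13/27
b_4 = -1/3·-13/27 + 1/3·10/9 = 43/81
b_5 = -1/3·43/81 + 1/3·-13/27 = -82/243
b_6 = -1/3·-82/243 + 1/3·43/81 = 211/729
b_7 = -1/3·211/729 + 1/3·-82/243 = -457/2187
b_8 = -1/3·-457/2187 + 1/3·211/729 = 1090/6561
b_9 = -1/3·1090/6561 + 1/3·-457/2187 = -2461/19683
b_10 = -1/3·-2461/19683 + 1/3·1090/6561 = 5731/59049
b_11 = -1/3·5731/59049 + 1/3·-2461/19683 = -13114/177147
b_12 = -1/3·-13114/177147 + 1/3·5731/59049 = 30307/531441
b_13 = -1/3·30307/531441 + 1/3·-13114/177147 = -69649/1594323

-69649/1594323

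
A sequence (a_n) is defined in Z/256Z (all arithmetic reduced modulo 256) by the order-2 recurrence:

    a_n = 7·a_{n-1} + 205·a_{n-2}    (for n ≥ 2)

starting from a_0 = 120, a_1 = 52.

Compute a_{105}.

0

a_2 = 7·52 + 205·120 = 132
a_3 = 7·132 + 205·52 = 64
a_4 = 7·64 + 205·132 = 116
a_5 = 7·116 + 205·64 = 108
a_6 = 7·108 + 205·116 = 216
a_7 = 7·216 + 205·108 = 100
a_8 = 7·100 + 205·216 = 180
a_9 = 7·180 + 205·100 = 0
a_10 = 7·0 + 205·180 = 36
a_11 = 7·36 + 205·0 = 252
a_12 = 7·252 + 205·36 = 184
a_13 = 7·184 + 205·252 = 212
a_14 = 7·212 + 205·184 = 36
a_15 = 7·36 + 205·212 = 192
a_16 = 7·192 + 205·36 = 20
a_17 = 7·20 + 205·192 = 76
a_18 = 7·76 + 205·20 = 24
a_19 = 7·24 + 205·76 = 132
a_20 = 7·132 + 205·24 = 212
a_21 = 7·212 + 205·132 = 128
a_22 = 7·128 + 205·212 = 68
a_23 = 7·68 + 205·128 = 92
a_24 = 7·92 + 205·68 = 248
a_25 = 7·248 + 205·92 = 116
a_26 = 7·116 + 205·248 = 196
a_27 = 7·196 + 205·116 = 64
a_28 = 7·64 + 205·196 = 180
a_29 = 7·180 + 205·64 = 44
a_30 = 7·44 + 205·180 = 88
a_31 = 7·88 + 205·44 = 164
a_32 = 7·164 + 205·88 = 244
a_33 = 7·244 + 205·164 = 0
a_34 = 7·0 + 205·244 = 100
a_35 = 7·100 + 205·0 = 188
a_36 = 7·188 + 205·100 = 56
a_37 = 7·56 + 205·188 = 20
a_38 = 7·20 + 205·56 = 100
a_39 = 7·100 + 205·20 = 192
a_40 = 7·192 + 205·100 = 84
a_41 = 7·84 + 205·192 = 12
a_42 = 7·12 + 205·84 = 152
a_43 = 7·152 + 205·12 = 196
a_44 = 7·196 + 205·152 = 20
a_45 = 7·20 + 205·196 = 128
a_46 = 7·128 + 205·20 = 132
a_47 = 7·132 + 205·128 = 28
a_48 = 7·28 + 205·132 = 120
a_49 = 7·120 + 205·28 = 180
a_50 = 7·180 + 205·120 = 4
a_51 = 7·4 + 205·180 = 64
a_52 = 7·64 + 205·4 = 244
a_53 = 7·244 + 205·64 = 236
a_54 = 7·236 + 205·244 = 216
a_55 = 7·216 + 205·236 = 228
a_56 = 7·228 + 205·216 = 52
a_57 = 7·52 + 205·228 = 0
a_58 = 7·0 + 205·52 = 164
a_59 = 7·164 + 205·0 = 124
a_60 = 7·124 + 205·164 = 184
a_61 = 7·184 + 205·124 = 84
a_62 = 7·84 + 205·184 = 164
a_63 = 7·164 + 205·84 = 192
a_64 = 7·192 + 205·164 = 148
a_65 = 7·148 + 205·192 = 204
a_66 = 7·204 + 205·148 = 24
a_67 = 7·24 + 205·204 = 4
a_68 = 7·4 + 205·24 = 84
a_69 = 7·84 + 205·4 = 128
a_70 = 7·128 + 205·84 = 196
a_71 = 7·196 + 205·128 = 220
a_72 = 7·220 + 205·196 = 248
a_73 = 7·248 + 205·220 = 244
a_74 = 7·244 + 205·248 = 68
a_75 = 7·68 + 205·244 = 64
a_76 = 7·64 + 205·68 = 52
a_77 = 7·52 + 205·64 = 172
a_78 = 7·172 + 205·52 = 88
a_79 = 7·88 + 205·172 = 36
a_80 = 7·36 + 205·88 = 116
a_81 = 7·116 + 205·36 = 0
a_82 = 7·0 + 205·116 = 228
a_83 = 7·228 + 205·0 = 60
a_84 = 7·60 + 205·228 = 56
a_85 = 7·56 + 205·60 = 148
a_86 = 7·148 + 205·56 = 228
a_87 = 7·228 + 205·148 = 192
a_88 = 7·192 + 205·228 = 212
a_89 = 7·212 + 205·192 = 140
a_90 = 7·140 + 205·212 = 152
a_91 = 7·152 + 205·140 = 68
a_92 = 7·68 + 205·152 = 148
a_93 = 7·148 + 205·68 = 128
a_94 = 7·128 + 205·148 = 4
a_95 = 7·4 + 205·128 = 156
a_96 = 7·156 + 205·4 = 120
a_97 = 7·120 + 205·156 = 52
a_98 = 7·52 + 205·120 = 132
a_99 = 7·132 + 205·52 = 64
a_100 = 7·64 + 205·132 = 116
a_101 = 7·116 + 205·64 = 108
a_102 = 7·108 + 205·116 = 216
a_103 = 7·216 + 205·108 = 100
a_104 = 7·100 + 205·216 = 180
a_105 = 7·180 + 205·100 = 0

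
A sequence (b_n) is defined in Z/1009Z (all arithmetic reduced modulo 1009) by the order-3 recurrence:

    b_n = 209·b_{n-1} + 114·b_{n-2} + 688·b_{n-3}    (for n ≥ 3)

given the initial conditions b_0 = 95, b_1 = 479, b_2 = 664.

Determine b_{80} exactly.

336

b_3 = 209·664 + 114·479 + 688·95 = 438
b_4 = 209·438 + 114·664 + 688·479 = 362
b_5 = 209·362 + 114·438 + 688·664 = 229
b_6 = 209·229 + 114·362 + 688·438 = 999
b_7 = 209·999 + 114·229 + 688·362 = 642
b_8 = 209·642 + 114·999 + 688·229 = 1007
b_9 = 209·1007 + 114·642 + 688·999 = 305
b_10 = 209·305 + 114·1007 + 688·642 = 713
b_11 = 209·713 + 114·305 + 688·1007 = 791
b_12 = 209·791 + 114·713 + 688·305 = 373
b_13 = 209·373 + 114·791 + 688·713 = 807
b_14 = 209·807 + 114·373 + 688·791 = 661
b_15 = 209·661 + 114·807 + 688·373 = 433
b_16 = 209·433 + 114·661 + 688·807 = 641
b_17 = 209·641 + 114·433 + 688·661 = 411
b_18 = 209·411 + 114·641 + 688·433 = 809
b_19 = 209·809 + 114·411 + 688·641 = 84
b_20 = 209·84 + 114·809 + 688·411 = 49
b_21 = 209·49 + 114·84 + 688·809 = 270
b_22 = 209·270 + 114·49 + 688·84 = 746
b_23 = 209·746 + 114·270 + 688·49 = 444
b_24 = 209·444 + 114·746 + 688·270 = 360
b_25 = 209·360 + 114·444 + 688·746 = 407
b_26 = 209·407 + 114·360 + 688·444 = 732
b_27 = 209·732 + 114·407 + 688·360 = 79
b_28 = 209·79 + 114·732 + 688·407 = 591
b_29 = 209·591 + 114·79 + 688·732 = 471
b_30 = 209·471 + 114·591 + 688·79 = 203
b_31 = 209·203 + 114·471 + 688·591 = 247
b_32 = 209·247 + 114·203 + 688·471 = 258
b_33 = 209·258 + 114·247 + 688·203 = 773
b_34 = 209·773 + 114·258 + 688·247 = 692
b_35 = 209·692 + 114·773 + 688·258 = 600
b_36 = 209·600 + 114·692 + 688·773 = 551
b_37 = 209·551 + 114·600 + 688·692 = 778
b_38 = 209·778 + 114·551 + 688·600 = 528
b_39 = 209·528 + 114·778 + 688·551 = 984
b_40 = 209·984 + 114·528 + 688·778 = 975
b_41 = 209·975 + 114·984 + 688·528 = 158
b_42 = 209·158 + 114·975 + 688·984 = 847
b_43 = 209·847 + 114·158 + 688·975 = 113
b_44 = 209·113 + 114·847 + 688·158 = 845
b_45 = 209·845 + 114·113 + 688·847 = 338
b_46 = 209·338 + 114·845 + 688·113 = 538
b_47 = 209·538 + 114·338 + 688·845 = 809
b_48 = 209·809 + 114·538 + 688·338 = 835
b_49 = 209·835 + 114·809 + 688·538 = 206
b_50 = 209·206 + 114·835 + 688·809 = 644
b_51 = 209·644 + 114·206 + 688·835 = 26
b_52 = 209·26 + 114·644 + 688·206 = 616
b_53 = 209·616 + 114·26 + 688·644 = 659
b_54 = 209·659 + 114·616 + 688·26 = 836
b_55 = 209·836 + 114·659 + 688·616 = 655
b_56 = 209·655 + 114·836 + 688·659 = 480
b_57 = 209·480 + 114·655 + 688·836 = 471
b_58 = 209·471 + 114·480 + 688·655 = 417
b_59 = 209·417 + 114·471 + 688·480 = 893
b_60 = 209·893 + 114·417 + 688·471 = 246
b_61 = 209·246 + 114·893 + 688·417 = 188
b_62 = 209·188 + 114·246 + 688·893 = 645
b_63 = 209·645 + 114·188 + 688·246 = 587
b_64 = 209·587 + 114·645 + 688·188 = 659
b_65 = 209·659 + 114·587 + 688·645 = 631
b_66 = 209·631 + 114·659 + 688·587 = 416
b_67 = 209·416 + 114·631 + 688·659 = 816
b_68 = 209·816 + 114·416 + 688·631 = 282
b_69 = 209·282 + 114·816 + 688·416 = 264
b_70 = 209·264 + 114·282 + 688·816 = 954
b_71 = 209·954 + 114·264 + 688·282 = 727
b_72 = 209·727 + 114·954 + 688·264 = 389
b_73 = 209·389 + 114·727 + 688·954 = 214
b_74 = 209·214 + 114·389 + 688·727 = 1001
b_75 = 209·1001 + 114·214 + 688·389 = 773
b_76 = 209·773 + 114·1001 + 688·214 = 132
b_77 = 209·132 + 114·773 + 688·1001 = 225
b_78 = 209·225 + 114·132 + 688·773 = 605
b_79 = 209·605 + 114·225 + 688·132 = 751
b_80 = 209·751 + 114·605 + 688·225 = 336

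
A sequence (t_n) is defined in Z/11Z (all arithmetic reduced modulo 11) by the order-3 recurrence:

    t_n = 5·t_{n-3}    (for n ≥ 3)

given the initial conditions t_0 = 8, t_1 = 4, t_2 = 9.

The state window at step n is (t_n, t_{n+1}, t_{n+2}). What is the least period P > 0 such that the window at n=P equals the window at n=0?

n=0: window = (8, 4, 9)
n=1: window = (4, 9, 7)
n=2: window = (9, 7, 9)
n=3: window = (7, 9, 1)
n=4: window = (9, 1, 2)
n=5: window = (1, 2, 1)
n=6: window = (2, 1, 5)
n=7: window = (1, 5, 10)
n=8: window = (5, 10, 5)
n=9: window = (10, 5, 3)
n=10: window = (5, 3, 6)
n=11: window = (3, 6, 3)
n=12: window = (6, 3, 4)
n=13: window = (3, 4, 8)
n=14: window = (4, 8, 4)
n=15: window = (8, 4, 9)
window at n=15 equals window at n=0 → period = 15

15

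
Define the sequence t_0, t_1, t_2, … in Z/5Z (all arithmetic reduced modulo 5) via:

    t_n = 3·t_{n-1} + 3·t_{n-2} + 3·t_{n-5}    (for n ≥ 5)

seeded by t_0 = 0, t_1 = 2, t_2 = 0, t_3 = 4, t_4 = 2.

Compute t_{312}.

t_5 = 3·2 + 3·4 + 0·0 + 0·2 + 3·0 = 3
t_6 = 3·3 + 3·2 + 0·4 + 0·0 + 3·2 = 1
t_7 = 3·1 + 3·3 + 0·2 + 0·4 + 3·0 = 2
t_8 = 3·2 + 3·1 + 0·3 + 0·2 + 3·4 = 1
t_9 = 3·1 + 3·2 + 0·1 + 0·3 + 3·2 = 0
t_10 = 3·0 + 3·1 + 0·2 + 0·1 + 3·3 = 2
Continuing the recurrence:
  t_11 = 4;  t_12 = 4;  t_13 = 2;  t_14 = 3;  t_15 = 1;  t_16 = 4
  t_17 = 2;  t_18 = 4;  t_19 = 2;  t_20 = 1;  t_21 = 1;  t_22 = 2
  t_23 = 1;  t_24 = 0;  t_25 = 1;  t_26 = 1;  t_27 = 2;  t_28 = 2
  t_29 = 2;  t_30 = 0;  t_31 = 4;  t_32 = 3;  t_33 = 2;  t_34 = 1
  t_35 = 4;  t_36 = 2;  t_37 = 2;  t_38 = 3;  t_39 = 3;  t_40 = 0
  t_41 = 0;  t_42 = 1;  t_43 = 2;  t_44 = 3;  t_45 = 0;  t_46 = 4
  t_47 = 0;  t_48 = 3;  t_49 = 3;  t_50 = 3;  t_51 = 0;  t_52 = 4
  t_53 = 1;  t_54 = 4;  t_55 = 4;  t_56 = 4;  t_57 = 1;  t_58 = 3
  t_59 = 4;  t_60 = 3;  t_61 = 3;  t_62 = 1;  t_63 = 1;  t_64 = 3
  t_65 = 1;  t_66 = 1;  t_67 = 4;  t_68 = 3;  t_69 = 0;  t_70 = 2
  t_71 = 4;  t_72 = 0;  t_73 = 1;  t_74 = 3;  t_75 = 3;  t_76 = 0
  t_77 = 4;  t_78 = 0;  t_79 = 1;  t_80 = 2;  t_81 = 4;  t_82 = 0
  t_83 = 2;  t_84 = 4;  t_85 = 4;  t_86 = 1;  t_87 = 0;  t_88 = 4
  t_89 = 4;  t_90 = 1;  t_91 = 3;  t_92 = 2;  t_93 = 2;  t_94 = 4
  t_95 = 1;  t_96 = 4;  t_97 = 1;  t_98 = 1;  t_99 = 3;  t_100 = 0
  t_101 = 1;  t_102 = 1;  t_103 = 4;  t_104 = 4;  t_105 = 4;  t_106 = 2
  t_107 = 1;  t_108 = 1;  t_109 = 3;  t_110 = 4;  t_111 = 2;  t_112 = 1
  t_113 = 2;  t_114 = 3;  t_115 = 2;  t_116 = 1;  t_117 = 2;  t_118 = 0
  t_119 = 0;  t_120 = 1;  t_121 = 1;  t_122 = 2;  t_123 = 4;  t_124 = 3
  t_125 = 4;  t_126 = 4;  t_127 = 0;  t_128 = 4;  t_129 = 1;  t_130 = 2
  t_131 = 1;  t_132 = 4;  t_133 = 2;  t_134 = 1;  t_135 = 0;  t_136 = 1
  t_137 = 0;  t_138 = 4;  t_139 = 0;  t_140 = 2;  t_141 = 4;  t_142 = 3
  t_143 = 3;  t_144 = 3;  t_145 = 4;  t_146 = 3;  t_147 = 0;  t_148 = 3
  t_149 = 3;  t_150 = 0;  t_151 = 3;  t_152 = 4;  t_153 = 0;  t_154 = 1
  t_155 = 3;  t_156 = 1;  t_157 = 4;  t_158 = 0;  t_159 = 0;  t_160 = 4
  t_161 = 0;  t_162 = 4;  t_163 = 2;  t_164 = 3;  t_165 = 2;  t_166 = 0
  t_167 = 3;  t_168 = 0;  t_169 = 3;  t_170 = 0;  t_171 = 4;  t_172 = 1
  t_173 = 0;  t_174 = 2;  t_175 = 1;  t_176 = 1;  t_177 = 4;  t_178 = 0
  t_179 = 3;  t_180 = 2;  t_181 = 3;  t_182 = 2;  t_183 = 0;  t_184 = 0
  t_185 = 1;  t_186 = 2;  t_187 = 0;  t_188 = 1;  t_189 = 3;  t_190 = 0
  t_191 = 0;  t_192 = 0;  t_193 = 3;  t_194 = 3;  t_195 = 3;  t_196 = 3
  t_197 = 3;  t_198 = 2;  t_199 = 4;  t_200 = 2;  t_201 = 2;  t_202 = 1
  t_203 = 0;  t_204 = 0;  t_205 = 1;  t_206 = 4;  t_207 = 3;  t_208 = 1
  t_209 = 2;  t_210 = 2;  t_211 = 4;  t_212 = 2;  t_213 = 1;  t_214 = 0
  t_215 = 4;  t_216 = 4;  t_217 = 0;  t_218 = 0;  t_219 = 0;  t_220 = 2
  t_221 = 3;  t_222 = 0;  t_223 = 4;  t_224 = 2;  t_225 = 4;  t_226 = 2
  t_227 = 3;  t_228 = 2;  t_229 = 1;  t_230 = 1;  t_231 = 2;  t_232 = 3
  t_233 = 1;  t_234 = 0;  t_235 = 1;  t_236 = 4;  t_237 = 4;  t_238 = 2
  t_239 = 3;  t_240 = 3;  t_241 = 0;  t_242 = 1;  t_243 = 4;  t_244 = 4
  t_245 = 3;  t_246 = 1;  t_247 = 0;  t_248 = 0;  t_249 = 2;  t_250 = 0
  t_251 = 4;  t_252 = 2;  t_253 = 3;  t_254 = 1;  t_255 = 2;  t_256 = 1
  t_257 = 0;  t_258 = 2;  t_259 = 4;  t_260 = 4;  t_261 = 2;  t_262 = 3
  t_263 = 1;  t_264 = 4;  t_265 = 2;  t_266 = 4;  t_267 = 2;  t_268 = 1
  t_269 = 1;  t_270 = 2;  t_271 = 1;  t_272 = 0;  t_273 = 1;  t_274 = 1
  t_275 = 2;  t_276 = 2;  t_277 = 2;  t_278 = 0;  t_279 = 4;  t_280 = 3
  t_281 = 2;  t_282 = 1;  t_283 = 4;  t_284 = 2;  t_285 = 2;  t_286 = 3
  t_287 = 3;  t_288 = 0;  t_289 = 0;  t_290 = 1;  t_291 = 2;  t_292 = 3
  t_293 = 0;  t_294 = 4;  t_295 = 0;  t_296 = 3;  t_297 = 3;  t_298 = 3
  t_299 = 0;  t_300 = 4;  t_301 = 1;  t_302 = 4;  t_303 = 4;  t_304 = 4
  t_305 = 1;  t_306 = 3;  t_307 = 4;  t_308 = 3;  t_309 = 3;  t_310 = 1
t_311 = 3·1 + 3·3 + 0·3 + 0·4 + 3·3 = 1
t_312 = 3·1 + 3·1 + 0·3 + 0·3 + 3·4 = 3

3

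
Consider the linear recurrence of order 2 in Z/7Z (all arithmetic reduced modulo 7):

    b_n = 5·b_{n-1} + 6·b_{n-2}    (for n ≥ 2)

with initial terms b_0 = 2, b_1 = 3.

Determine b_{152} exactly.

b_2 = 5·3 + 6·2 = 6
b_3 = 5·6 + 6·3 = 6
b_4 = 5·6 + 6·6 = 3
b_5 = 5·3 + 6·6 = 2
b_6 = 5·2 + 6·3 = 0
b_7 = 5·0 + 6·2 = 5
b_8 = 5·5 + 6·0 = 4
b_9 = 5·4 + 6·5 = 1
b_10 = 5·1 + 6·4 = 1
b_11 = 5·1 + 6·1 = 4
b_12 = 5·4 + 6·1 = 5
b_13 = 5·5 + 6·4 = 0
b_14 = 5·0 + 6·5 = 2
b_15 = 5·2 + 6·0 = 3
(b_14, b_15) = (2, 3) = (b_0, b_1), so the sequence has period 14.
152 ≡ 12 (mod 14), hence b_152 = b_12 = 5.

5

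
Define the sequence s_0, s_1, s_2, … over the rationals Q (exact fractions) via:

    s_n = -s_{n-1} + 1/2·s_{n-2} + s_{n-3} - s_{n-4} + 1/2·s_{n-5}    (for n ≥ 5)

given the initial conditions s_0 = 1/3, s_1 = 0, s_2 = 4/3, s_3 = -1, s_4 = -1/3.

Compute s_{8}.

-79/12

s_5 = -1·-1/3 + 1/2·-1 + 1·4/3 + -1·0 + 1/2·1/3 = 4/3
s_6 = -1·4/3 + 1/2·-1/3 + 1·-1 + -1·4/3 + 1/2·0 = -23/6
s_7 = -1·-23/6 + 1/2·4/3 + 1·-1/3 + -1·-1 + 1/2·4/3 = 35/6
s_8 = -1·35/6 + 1/2·-23/6 + 1·4/3 + -1·-1/3 + 1/2·-1 = -79/12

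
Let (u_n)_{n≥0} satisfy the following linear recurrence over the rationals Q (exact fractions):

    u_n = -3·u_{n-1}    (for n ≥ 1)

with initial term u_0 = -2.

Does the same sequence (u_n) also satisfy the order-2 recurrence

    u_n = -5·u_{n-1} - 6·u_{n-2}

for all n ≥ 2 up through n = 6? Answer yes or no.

Terms u_0..u_6: -2, 6, -18, 54, -162, 486, -1458
n=2: candidate gives -18, actual u_2 = -18 ✓
n=3: candidate gives 54, actual u_3 = 54 ✓
n=4: candidate gives -162, actual u_4 = -162 ✓
n=5: candidate gives 486, actual u_5 = 486 ✓
n=6: candidate gives -1458, actual u_6 = -1458 ✓

yes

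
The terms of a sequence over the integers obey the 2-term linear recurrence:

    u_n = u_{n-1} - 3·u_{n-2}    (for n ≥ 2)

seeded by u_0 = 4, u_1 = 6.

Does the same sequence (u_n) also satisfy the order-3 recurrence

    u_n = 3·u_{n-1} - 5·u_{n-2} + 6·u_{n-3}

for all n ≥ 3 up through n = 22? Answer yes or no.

yes

Terms u_0..u_22: 4, 6, -6, -24, -6, 66, 84, -114, -366, -24, 1074, 1146, -2076, -5514, 714, 17256, 15114, -36654, -81996, 27966, 273954, 190056, -631806
n=3: candidate gives -24, actual u_3 = -24 ✓
n=4: candidate gives -6, actual u_4 = -6 ✓
n=5: candidate gives 66, actual u_5 = 66 ✓
n=6: candidate gives 84, actual u_6 = 84 ✓
n=7: candidate gives -114, actual u_7 = -114 ✓
n=8: candidate gives -366, actual u_8 = -366 ✓
n=9: candidate gives -24, actual u_9 = -24 ✓
n=10: candidate gives 1074, actual u_10 = 1074 ✓
n=11: candidate gives 1146, actual u_11 = 1146 ✓
n=12: candidate gives -2076, actual u_12 = -2076 ✓
n=13: candidate gives -5514, actual u_13 = -5514 ✓
n=14: candidate gives 714, actual u_14 = 714 ✓
n=15: candidate gives 17256, actual u_15 = 17256 ✓
n=16: candidate gives 15114, actual u_16 = 15114 ✓
n=17: candidate gives -36654, actual u_17 = -36654 ✓
n=18: candidate gives -81996, actual u_18 = -81996 ✓
n=19: candidate gives 27966, actual u_19 = 27966 ✓
n=20: candidate gives 273954, actual u_20 = 273954 ✓
n=21: candidate gives 190056, actual u_21 = 190056 ✓
n=22: candidate gives -631806, actual u_22 = -631806 ✓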